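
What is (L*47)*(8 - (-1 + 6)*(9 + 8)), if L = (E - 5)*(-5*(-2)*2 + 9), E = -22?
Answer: 2833677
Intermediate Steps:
L = -783 (L = (-22 - 5)*(-5*(-2)*2 + 9) = -27*(10*2 + 9) = -27*(20 + 9) = -27*29 = -783)
(L*47)*(8 - (-1 + 6)*(9 + 8)) = (-783*47)*(8 - (-1 + 6)*(9 + 8)) = -36801*(8 - 5*17) = -36801*(8 - 1*85) = -36801*(8 - 85) = -36801*(-77) = 2833677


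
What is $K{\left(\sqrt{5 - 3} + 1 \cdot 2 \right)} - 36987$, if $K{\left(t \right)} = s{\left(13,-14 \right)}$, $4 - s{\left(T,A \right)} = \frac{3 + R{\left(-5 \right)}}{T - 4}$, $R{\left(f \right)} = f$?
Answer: $- \frac{332845}{9} \approx -36983.0$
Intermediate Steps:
$s{\left(T,A \right)} = 4 + \frac{2}{-4 + T}$ ($s{\left(T,A \right)} = 4 - \frac{3 - 5}{T - 4} = 4 - \frac{1}{-4 + T} \left(-2\right) = 4 - - \frac{2}{-4 + T} = 4 + \frac{2}{-4 + T}$)
$K{\left(t \right)} = \frac{38}{9}$ ($K{\left(t \right)} = \frac{2 \left(-7 + 2 \cdot 13\right)}{-4 + 13} = \frac{2 \left(-7 + 26\right)}{9} = 2 \cdot \frac{1}{9} \cdot 19 = \frac{38}{9}$)
$K{\left(\sqrt{5 - 3} + 1 \cdot 2 \right)} - 36987 = \frac{38}{9} - 36987 = - \frac{332845}{9}$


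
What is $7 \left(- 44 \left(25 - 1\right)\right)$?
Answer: $-7392$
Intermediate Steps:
$7 \left(- 44 \left(25 - 1\right)\right) = 7 \left(\left(-44\right) 24\right) = 7 \left(-1056\right) = -7392$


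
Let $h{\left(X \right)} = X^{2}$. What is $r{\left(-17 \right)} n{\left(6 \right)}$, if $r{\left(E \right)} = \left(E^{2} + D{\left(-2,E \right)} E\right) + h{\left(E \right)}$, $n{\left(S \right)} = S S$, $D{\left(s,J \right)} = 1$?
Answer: $20196$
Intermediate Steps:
$n{\left(S \right)} = S^{2}$
$r{\left(E \right)} = E + 2 E^{2}$ ($r{\left(E \right)} = \left(E^{2} + 1 E\right) + E^{2} = \left(E^{2} + E\right) + E^{2} = \left(E + E^{2}\right) + E^{2} = E + 2 E^{2}$)
$r{\left(-17 \right)} n{\left(6 \right)} = - 17 \left(1 + 2 \left(-17\right)\right) 6^{2} = - 17 \left(1 - 34\right) 36 = \left(-17\right) \left(-33\right) 36 = 561 \cdot 36 = 20196$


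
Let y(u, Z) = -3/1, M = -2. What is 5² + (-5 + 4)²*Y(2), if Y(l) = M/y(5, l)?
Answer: 77/3 ≈ 25.667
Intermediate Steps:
y(u, Z) = -3 (y(u, Z) = -3*1 = -3)
Y(l) = ⅔ (Y(l) = -2/(-3) = -2*(-⅓) = ⅔)
5² + (-5 + 4)²*Y(2) = 5² + (-5 + 4)²*(⅔) = 25 + (-1)²*(⅔) = 25 + 1*(⅔) = 25 + ⅔ = 77/3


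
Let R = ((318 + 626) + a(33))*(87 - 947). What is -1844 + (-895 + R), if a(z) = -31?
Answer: -787919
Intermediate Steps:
R = -785180 (R = ((318 + 626) - 31)*(87 - 947) = (944 - 31)*(-860) = 913*(-860) = -785180)
-1844 + (-895 + R) = -1844 + (-895 - 785180) = -1844 - 786075 = -787919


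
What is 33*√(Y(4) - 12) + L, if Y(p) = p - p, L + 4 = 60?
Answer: 56 + 66*I*√3 ≈ 56.0 + 114.32*I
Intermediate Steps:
L = 56 (L = -4 + 60 = 56)
Y(p) = 0
33*√(Y(4) - 12) + L = 33*√(0 - 12) + 56 = 33*√(-12) + 56 = 33*(2*I*√3) + 56 = 66*I*√3 + 56 = 56 + 66*I*√3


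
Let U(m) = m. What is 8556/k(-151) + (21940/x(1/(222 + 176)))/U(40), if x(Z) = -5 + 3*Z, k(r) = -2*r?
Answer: -24463367/300037 ≈ -81.535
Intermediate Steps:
8556/k(-151) + (21940/x(1/(222 + 176)))/U(40) = 8556/((-2*(-151))) + (21940/(-5 + 3/(222 + 176)))/40 = 8556/302 + (21940/(-5 + 3/398))*(1/40) = 8556*(1/302) + (21940/(-5 + 3*(1/398)))*(1/40) = 4278/151 + (21940/(-5 + 3/398))*(1/40) = 4278/151 + (21940/(-1987/398))*(1/40) = 4278/151 + (21940*(-398/1987))*(1/40) = 4278/151 - 8732120/1987*1/40 = 4278/151 - 218303/1987 = -24463367/300037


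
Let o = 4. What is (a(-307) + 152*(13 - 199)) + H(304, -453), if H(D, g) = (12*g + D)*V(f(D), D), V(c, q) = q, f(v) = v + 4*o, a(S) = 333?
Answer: -1588067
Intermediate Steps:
f(v) = 16 + v (f(v) = v + 4*4 = v + 16 = 16 + v)
H(D, g) = D*(D + 12*g) (H(D, g) = (12*g + D)*D = (D + 12*g)*D = D*(D + 12*g))
(a(-307) + 152*(13 - 199)) + H(304, -453) = (333 + 152*(13 - 199)) + 304*(304 + 12*(-453)) = (333 + 152*(-186)) + 304*(304 - 5436) = (333 - 28272) + 304*(-5132) = -27939 - 1560128 = -1588067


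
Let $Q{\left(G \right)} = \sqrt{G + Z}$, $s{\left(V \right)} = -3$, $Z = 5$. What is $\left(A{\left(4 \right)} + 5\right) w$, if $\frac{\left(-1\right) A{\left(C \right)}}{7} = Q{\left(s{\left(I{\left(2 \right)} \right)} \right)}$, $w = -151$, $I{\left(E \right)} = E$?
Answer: $-755 + 1057 \sqrt{2} \approx 739.82$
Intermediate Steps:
$Q{\left(G \right)} = \sqrt{5 + G}$ ($Q{\left(G \right)} = \sqrt{G + 5} = \sqrt{5 + G}$)
$A{\left(C \right)} = - 7 \sqrt{2}$ ($A{\left(C \right)} = - 7 \sqrt{5 - 3} = - 7 \sqrt{2}$)
$\left(A{\left(4 \right)} + 5\right) w = \left(- 7 \sqrt{2} + 5\right) \left(-151\right) = \left(5 - 7 \sqrt{2}\right) \left(-151\right) = -755 + 1057 \sqrt{2}$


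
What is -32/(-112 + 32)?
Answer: ⅖ ≈ 0.40000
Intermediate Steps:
-32/(-112 + 32) = -32/(-80) = -32*(-1/80) = ⅖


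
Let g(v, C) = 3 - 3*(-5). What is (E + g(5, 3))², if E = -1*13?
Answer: 25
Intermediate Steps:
g(v, C) = 18 (g(v, C) = 3 + 15 = 18)
E = -13
(E + g(5, 3))² = (-13 + 18)² = 5² = 25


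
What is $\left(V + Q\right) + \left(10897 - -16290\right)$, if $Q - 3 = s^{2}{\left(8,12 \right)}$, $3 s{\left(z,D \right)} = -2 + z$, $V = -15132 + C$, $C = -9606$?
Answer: $2456$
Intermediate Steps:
$V = -24738$ ($V = -15132 - 9606 = -24738$)
$s{\left(z,D \right)} = - \frac{2}{3} + \frac{z}{3}$ ($s{\left(z,D \right)} = \frac{-2 + z}{3} = - \frac{2}{3} + \frac{z}{3}$)
$Q = 7$ ($Q = 3 + \left(- \frac{2}{3} + \frac{1}{3} \cdot 8\right)^{2} = 3 + \left(- \frac{2}{3} + \frac{8}{3}\right)^{2} = 3 + 2^{2} = 3 + 4 = 7$)
$\left(V + Q\right) + \left(10897 - -16290\right) = \left(-24738 + 7\right) + \left(10897 - -16290\right) = -24731 + \left(10897 + 16290\right) = -24731 + 27187 = 2456$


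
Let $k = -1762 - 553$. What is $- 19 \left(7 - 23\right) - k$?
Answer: $2619$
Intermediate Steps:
$k = -2315$
$- 19 \left(7 - 23\right) - k = - 19 \left(7 - 23\right) - -2315 = \left(-19\right) \left(-16\right) + 2315 = 304 + 2315 = 2619$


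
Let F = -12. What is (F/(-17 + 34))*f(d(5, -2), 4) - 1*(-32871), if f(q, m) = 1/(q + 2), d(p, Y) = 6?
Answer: 1117611/34 ≈ 32871.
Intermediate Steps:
f(q, m) = 1/(2 + q)
(F/(-17 + 34))*f(d(5, -2), 4) - 1*(-32871) = (-12/(-17 + 34))/(2 + 6) - 1*(-32871) = -12/17/8 + 32871 = -12*1/17*(1/8) + 32871 = -12/17*1/8 + 32871 = -3/34 + 32871 = 1117611/34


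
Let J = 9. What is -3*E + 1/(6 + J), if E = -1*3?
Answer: 136/15 ≈ 9.0667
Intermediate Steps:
E = -3
-3*E + 1/(6 + J) = -3*(-3) + 1/(6 + 9) = 9 + 1/15 = 136/15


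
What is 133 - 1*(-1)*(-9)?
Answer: 124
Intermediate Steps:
133 - 1*(-1)*(-9) = 133 + 1*(-9) = 133 - 9 = 124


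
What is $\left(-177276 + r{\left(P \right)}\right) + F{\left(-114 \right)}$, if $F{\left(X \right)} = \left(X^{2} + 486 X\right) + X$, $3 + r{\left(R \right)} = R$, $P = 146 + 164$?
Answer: $-219491$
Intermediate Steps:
$P = 310$
$r{\left(R \right)} = -3 + R$
$F{\left(X \right)} = X^{2} + 487 X$
$\left(-177276 + r{\left(P \right)}\right) + F{\left(-114 \right)} = \left(-177276 + \left(-3 + 310\right)\right) - 114 \left(487 - 114\right) = \left(-177276 + 307\right) - 42522 = -176969 - 42522 = -219491$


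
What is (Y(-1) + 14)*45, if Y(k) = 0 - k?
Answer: 675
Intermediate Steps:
Y(k) = -k
(Y(-1) + 14)*45 = (-1*(-1) + 14)*45 = (1 + 14)*45 = 15*45 = 675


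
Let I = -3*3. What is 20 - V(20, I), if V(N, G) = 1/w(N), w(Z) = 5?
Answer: 99/5 ≈ 19.800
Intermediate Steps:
I = -9
V(N, G) = 1/5
20 - V(20, I) = 20 - 1*1/5 = 20 - 1/5 = 99/5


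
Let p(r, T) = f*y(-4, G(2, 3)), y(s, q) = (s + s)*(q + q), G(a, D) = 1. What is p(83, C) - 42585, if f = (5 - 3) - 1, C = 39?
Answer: -42601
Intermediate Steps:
y(s, q) = 4*q*s (y(s, q) = (2*s)*(2*q) = 4*q*s)
f = 1 (f = 2 - 1 = 1)
p(r, T) = -16 (p(r, T) = 1*(4*1*(-4)) = 1*(-16) = -16)
p(83, C) - 42585 = -16 - 42585 = -42601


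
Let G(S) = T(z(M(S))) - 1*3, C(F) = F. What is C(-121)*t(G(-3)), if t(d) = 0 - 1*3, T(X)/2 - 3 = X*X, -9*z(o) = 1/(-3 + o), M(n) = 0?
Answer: 363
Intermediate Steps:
z(o) = -1/(9*(-3 + o))
T(X) = 6 + 2*X² (T(X) = 6 + 2*(X*X) = 6 + 2*X²)
G(S) = 2189/729 (G(S) = (6 + 2*(-1/(-27 + 9*0))²) - 1*3 = (6 + 2*(-1/(-27 + 0))²) - 3 = (6 + 2*(-1/(-27))²) - 3 = (6 + 2*(-1*(-1/27))²) - 3 = (6 + 2*(1/27)²) - 3 = (6 + 2*(1/729)) - 3 = (6 + 2/729) - 3 = 4376/729 - 3 = 2189/729)
t(d) = -3 (t(d) = 0 - 3 = -3)
C(-121)*t(G(-3)) = -121*(-3) = 363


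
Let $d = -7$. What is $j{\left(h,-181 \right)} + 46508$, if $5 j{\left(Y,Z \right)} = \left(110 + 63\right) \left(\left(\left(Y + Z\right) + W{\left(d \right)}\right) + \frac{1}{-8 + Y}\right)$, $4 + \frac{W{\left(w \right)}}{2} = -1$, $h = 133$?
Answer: $\frac{27813423}{625} \approx 44502.0$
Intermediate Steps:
$W{\left(w \right)} = -10$ ($W{\left(w \right)} = -8 + 2 \left(-1\right) = -8 - 2 = -10$)
$j{\left(Y,Z \right)} = -346 + \frac{173 Y}{5} + \frac{173 Z}{5} + \frac{173}{5 \left(-8 + Y\right)}$ ($j{\left(Y,Z \right)} = \frac{\left(110 + 63\right) \left(\left(\left(Y + Z\right) - 10\right) + \frac{1}{-8 + Y}\right)}{5} = \frac{173 \left(\left(-10 + Y + Z\right) + \frac{1}{-8 + Y}\right)}{5} = \frac{173 \left(-10 + Y + Z + \frac{1}{-8 + Y}\right)}{5} = \frac{-1730 + 173 Y + 173 Z + \frac{173}{-8 + Y}}{5} = -346 + \frac{173 Y}{5} + \frac{173 Z}{5} + \frac{173}{5 \left(-8 + Y\right)}$)
$j{\left(h,-181 \right)} + 46508 = \frac{173 \left(81 + 133^{2} - 2394 - -1448 + 133 \left(-181\right)\right)}{5 \left(-8 + 133\right)} + 46508 = \frac{173 \left(81 + 17689 - 2394 + 1448 - 24073\right)}{5 \cdot 125} + 46508 = \frac{173}{5} \cdot \frac{1}{125} \left(-7249\right) + 46508 = - \frac{1254077}{625} + 46508 = \frac{27813423}{625}$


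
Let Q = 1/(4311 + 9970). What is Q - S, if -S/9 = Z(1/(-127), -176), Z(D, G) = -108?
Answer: -13881131/14281 ≈ -972.00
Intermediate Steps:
Q = 1/14281 ≈ 7.0023e-5
S = 972 (S = -9*(-108) = 972)
Q - S = 1/14281 - 1*972 = 1/14281 - 972 = -13881131/14281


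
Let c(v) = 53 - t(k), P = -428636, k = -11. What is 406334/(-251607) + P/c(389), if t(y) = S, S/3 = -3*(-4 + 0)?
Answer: -107854725730/4277319 ≈ -25216.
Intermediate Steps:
S = 36 (S = 3*(-3*(-4 + 0)) = 3*(-3*(-4)) = 3*12 = 36)
t(y) = 36
c(v) = 17 (c(v) = 53 - 1*36 = 53 - 36 = 17)
406334/(-251607) + P/c(389) = 406334/(-251607) - 428636/17 = 406334*(-1/251607) - 428636*1/17 = -406334/251607 - 428636/17 = -107854725730/4277319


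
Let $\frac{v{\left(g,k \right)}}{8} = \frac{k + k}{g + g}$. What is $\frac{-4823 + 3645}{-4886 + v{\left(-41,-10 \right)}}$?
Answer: $\frac{24149}{100123} \approx 0.24119$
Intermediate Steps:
$v{\left(g,k \right)} = \frac{8 k}{g}$ ($v{\left(g,k \right)} = 8 \frac{k + k}{g + g} = 8 \frac{2 k}{2 g} = 8 \cdot 2 k \frac{1}{2 g} = 8 \frac{k}{g} = \frac{8 k}{g}$)
$\frac{-4823 + 3645}{-4886 + v{\left(-41,-10 \right)}} = \frac{-4823 + 3645}{-4886 + 8 \left(-10\right) \frac{1}{-41}} = - \frac{1178}{-4886 + 8 \left(-10\right) \left(- \frac{1}{41}\right)} = - \frac{1178}{-4886 + \frac{80}{41}} = - \frac{1178}{- \frac{200246}{41}} = \left(-1178\right) \left(- \frac{41}{200246}\right) = \frac{24149}{100123}$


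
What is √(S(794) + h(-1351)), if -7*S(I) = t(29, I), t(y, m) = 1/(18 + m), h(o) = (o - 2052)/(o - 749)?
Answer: √60093858/6090 ≈ 1.2729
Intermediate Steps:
h(o) = (-2052 + o)/(-749 + o)
S(I) = -1/(7*(18 + I))
√(S(794) + h(-1351)) = √(-1/(126 + 7*794) + (-2052 - 1351)/(-749 - 1351)) = √(-1/(126 + 5558) - 3403/(-2100)) = √(-1/5684 - 1/2100*(-3403)) = √(-1*1/5684 + 3403/2100) = √(-1/5684 + 3403/2100) = √(345367/213150) = √60093858/6090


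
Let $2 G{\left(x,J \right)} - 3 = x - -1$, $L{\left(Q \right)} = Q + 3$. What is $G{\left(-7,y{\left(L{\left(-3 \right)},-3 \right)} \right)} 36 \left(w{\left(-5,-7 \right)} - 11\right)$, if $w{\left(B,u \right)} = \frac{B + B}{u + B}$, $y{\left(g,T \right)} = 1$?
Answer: $549$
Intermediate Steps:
$L{\left(Q \right)} = 3 + Q$
$w{\left(B,u \right)} = \frac{2 B}{B + u}$
$G{\left(x,J \right)} = 2 + \frac{x}{2}$ ($G{\left(x,J \right)} = \frac{3}{2} + \frac{x - -1}{2} = \frac{3}{2} + \frac{x + 1}{2} = \frac{3}{2} + \frac{1 + x}{2} = \frac{3}{2} + \left(\frac{1}{2} + \frac{x}{2}\right) = 2 + \frac{x}{2}$)
$G{\left(-7,y{\left(L{\left(-3 \right)},-3 \right)} \right)} 36 \left(w{\left(-5,-7 \right)} - 11\right) = \left(2 + \frac{1}{2} \left(-7\right)\right) 36 \left(2 \left(-5\right) \frac{1}{-5 - 7} - 11\right) = \left(2 - \frac{7}{2}\right) 36 \left(2 \left(-5\right) \frac{1}{-12} - 11\right) = \left(- \frac{3}{2}\right) 36 \left(2 \left(-5\right) \left(- \frac{1}{12}\right) - 11\right) = - 54 \left(\frac{5}{6} - 11\right) = \left(-54\right) \left(- \frac{61}{6}\right) = 549$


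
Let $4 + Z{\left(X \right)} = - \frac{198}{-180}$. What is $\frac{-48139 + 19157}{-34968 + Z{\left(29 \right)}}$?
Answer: $\frac{289820}{349709} \approx 0.82875$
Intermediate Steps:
$Z{\left(X \right)} = - \frac{29}{10}$ ($Z{\left(X \right)} = -4 - \frac{198}{-180} = -4 - - \frac{11}{10} = -4 + \frac{11}{10} = - \frac{29}{10}$)
$\frac{-48139 + 19157}{-34968 + Z{\left(29 \right)}} = \frac{-48139 + 19157}{-34968 - \frac{29}{10}} = - \frac{28982}{- \frac{349709}{10}} = \left(-28982\right) \left(- \frac{10}{349709}\right) = \frac{289820}{349709}$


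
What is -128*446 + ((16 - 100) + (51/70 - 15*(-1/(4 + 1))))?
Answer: -4001779/70 ≈ -57168.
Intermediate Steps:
-128*446 + ((16 - 100) + (51/70 - 15*(-1/(4 + 1)))) = -57088 + (-84 + (51*(1/70) - 15/((-1*5)))) = -57088 + (-84 + (51/70 - 15/(-5))) = -57088 + (-84 + (51/70 - 15*(-1/5))) = -57088 + (-84 + (51/70 + 3)) = -57088 + (-84 + 261/70) = -57088 - 5619/70 = -4001779/70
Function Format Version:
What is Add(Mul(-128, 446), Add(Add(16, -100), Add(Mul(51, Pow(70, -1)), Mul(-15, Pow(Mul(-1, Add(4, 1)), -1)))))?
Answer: Rational(-4001779, 70) ≈ -57168.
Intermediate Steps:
Add(Mul(-128, 446), Add(Add(16, -100), Add(Mul(51, Pow(70, -1)), Mul(-15, Pow(Mul(-1, Add(4, 1)), -1))))) = Add(-57088, Add(-84, Add(Mul(51, Rational(1, 70)), Mul(-15, Pow(Mul(-1, 5), -1))))) = Add(-57088, Add(-84, Add(Rational(51, 70), Mul(-15, Pow(-5, -1))))) = Add(-57088, Add(-84, Add(Rational(51, 70), Mul(-15, Rational(-1, 5))))) = Add(-57088, Add(-84, Add(Rational(51, 70), 3))) = Add(-57088, Add(-84, Rational(261, 70))) = Add(-57088, Rational(-5619, 70)) = Rational(-4001779, 70)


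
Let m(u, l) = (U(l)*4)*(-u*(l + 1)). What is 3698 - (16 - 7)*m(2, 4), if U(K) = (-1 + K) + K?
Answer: 6218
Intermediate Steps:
U(K) = -1 + 2*K
m(u, l) = -u*(1 + l)*(-4 + 8*l) (m(u, l) = ((-1 + 2*l)*4)*(-u*(l + 1)) = (-4 + 8*l)*(-u*(1 + l)) = -u*(1 + l)*(-4 + 8*l))
3698 - (16 - 7)*m(2, 4) = 3698 - (16 - 7)*4*2*(1 - 1*4 - 2*4²) = 3698 - 9*4*2*(1 - 4 - 2*16) = 3698 - 9*4*2*(1 - 4 - 32) = 3698 - 9*4*2*(-35) = 3698 - 9*(-280) = 3698 - 1*(-2520) = 3698 + 2520 = 6218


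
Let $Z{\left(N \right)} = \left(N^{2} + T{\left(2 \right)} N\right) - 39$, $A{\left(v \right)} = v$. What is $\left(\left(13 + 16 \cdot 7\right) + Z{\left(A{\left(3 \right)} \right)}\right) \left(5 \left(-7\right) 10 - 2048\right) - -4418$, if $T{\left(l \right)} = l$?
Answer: $-237780$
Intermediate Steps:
$Z{\left(N \right)} = -39 + N^{2} + 2 N$ ($Z{\left(N \right)} = \left(N^{2} + 2 N\right) - 39 = -39 + N^{2} + 2 N$)
$\left(\left(13 + 16 \cdot 7\right) + Z{\left(A{\left(3 \right)} \right)}\right) \left(5 \left(-7\right) 10 - 2048\right) - -4418 = \left(\left(13 + 16 \cdot 7\right) + \left(-39 + 3^{2} + 2 \cdot 3\right)\right) \left(5 \left(-7\right) 10 - 2048\right) - -4418 = \left(\left(13 + 112\right) + \left(-39 + 9 + 6\right)\right) \left(\left(-35\right) 10 - 2048\right) + 4418 = \left(125 - 24\right) \left(-350 - 2048\right) + 4418 = 101 \left(-2398\right) + 4418 = -242198 + 4418 = -237780$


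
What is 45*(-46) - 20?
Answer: -2090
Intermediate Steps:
45*(-46) - 20 = -2070 - 20 = -2090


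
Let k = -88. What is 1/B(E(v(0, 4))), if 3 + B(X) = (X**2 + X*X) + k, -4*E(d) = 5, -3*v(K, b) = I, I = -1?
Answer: -8/703 ≈ -0.011380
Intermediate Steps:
v(K, b) = 1/3 (v(K, b) = -1/3*(-1) = 1/3)
E(d) = -5/4 (E(d) = -1/4*5 = -5/4)
B(X) = -91 + 2*X**2 (B(X) = -3 + ((X**2 + X*X) - 88) = -3 + ((X**2 + X**2) - 88) = -3 + (2*X**2 - 88) = -3 + (-88 + 2*X**2) = -91 + 2*X**2)
1/B(E(v(0, 4))) = 1/(-91 + 2*(-5/4)**2) = 1/(-91 + 2*(25/16)) = 1/(-91 + 25/8) = 1/(-703/8) = -8/703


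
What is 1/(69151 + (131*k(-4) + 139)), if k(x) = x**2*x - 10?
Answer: 1/59596 ≈ 1.6780e-5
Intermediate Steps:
k(x) = -10 + x**3 (k(x) = x**3 - 10 = -10 + x**3)
1/(69151 + (131*k(-4) + 139)) = 1/(69151 + (131*(-10 + (-4)**3) + 139)) = 1/(69151 + (131*(-10 - 64) + 139)) = 1/(69151 + (131*(-74) + 139)) = 1/(69151 + (-9694 + 139)) = 1/(69151 - 9555) = 1/59596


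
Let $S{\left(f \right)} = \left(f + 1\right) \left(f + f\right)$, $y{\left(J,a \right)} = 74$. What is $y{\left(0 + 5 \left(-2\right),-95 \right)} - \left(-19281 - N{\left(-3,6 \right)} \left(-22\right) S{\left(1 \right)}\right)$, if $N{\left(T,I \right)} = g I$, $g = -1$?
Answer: $19883$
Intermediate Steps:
$N{\left(T,I \right)} = - I$
$S{\left(f \right)} = 2 f \left(1 + f\right)$ ($S{\left(f \right)} = \left(1 + f\right) 2 f = 2 f \left(1 + f\right)$)
$y{\left(0 + 5 \left(-2\right),-95 \right)} - \left(-19281 - N{\left(-3,6 \right)} \left(-22\right) S{\left(1 \right)}\right) = 74 - \left(-19281 - \left(-1\right) 6 \left(-22\right) 2 \cdot 1 \left(1 + 1\right)\right) = 74 - \left(-19281 - \left(-6\right) \left(-22\right) 2 \cdot 1 \cdot 2\right) = 74 - \left(-19281 - 132 \cdot 4\right) = 74 - \left(-19281 - 528\right) = 74 - -19809 = 74 + 19809 = 19883$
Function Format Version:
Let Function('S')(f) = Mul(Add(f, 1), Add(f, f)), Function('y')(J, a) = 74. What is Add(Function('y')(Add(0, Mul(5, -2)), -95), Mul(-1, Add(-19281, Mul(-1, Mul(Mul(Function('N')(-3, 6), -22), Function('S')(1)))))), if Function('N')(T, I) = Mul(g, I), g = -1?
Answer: 19883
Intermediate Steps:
Function('N')(T, I) = Mul(-1, I)
Function('S')(f) = Mul(2, f, Add(1, f)) (Function('S')(f) = Mul(Add(1, f), Mul(2, f)) = Mul(2, f, Add(1, f)))
Add(Function('y')(Add(0, Mul(5, -2)), -95), Mul(-1, Add(-19281, Mul(-1, Mul(Mul(Function('N')(-3, 6), -22), Function('S')(1)))))) = Add(74, Mul(-1, Add(-19281, Mul(-1, Mul(Mul(Mul(-1, 6), -22), Mul(2, 1, Add(1, 1))))))) = Add(74, Mul(-1, Add(-19281, Mul(-1, Mul(Mul(-6, -22), Mul(2, 1, 2)))))) = Add(74, Mul(-1, Add(-19281, Mul(-1, Mul(132, 4))))) = Add(74, Mul(-1, Add(-19281, Mul(-1, 528)))) = Add(74, Mul(-1, Add(-19281, -528))) = Add(74, Mul(-1, -19809)) = Add(74, 19809) = 19883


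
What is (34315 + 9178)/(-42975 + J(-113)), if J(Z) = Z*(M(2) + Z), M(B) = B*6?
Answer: -43493/31562 ≈ -1.3780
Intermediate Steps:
M(B) = 6*B
J(Z) = Z*(12 + Z) (J(Z) = Z*(6*2 + Z) = Z*(12 + Z))
(34315 + 9178)/(-42975 + J(-113)) = (34315 + 9178)/(-42975 - 113*(12 - 113)) = 43493/(-42975 - 113*(-101)) = 43493/(-42975 + 11413) = 43493/(-31562) = 43493*(-1/31562) = -43493/31562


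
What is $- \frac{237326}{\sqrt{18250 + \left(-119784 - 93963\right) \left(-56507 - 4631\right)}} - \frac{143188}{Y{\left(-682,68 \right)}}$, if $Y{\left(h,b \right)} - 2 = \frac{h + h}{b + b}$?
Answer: $\frac{4868392}{273} - \frac{118663 \sqrt{816755146}}{1633510292} \approx 17831.0$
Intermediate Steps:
$Y{\left(h,b \right)} = 2 + \frac{h}{b}$ ($Y{\left(h,b \right)} = 2 + \frac{h + h}{b + b} = 2 + \frac{2 h}{2 b} = 2 + 2 h \frac{1}{2 b} = 2 + \frac{h}{b}$)
$- \frac{237326}{\sqrt{18250 + \left(-119784 - 93963\right) \left(-56507 - 4631\right)}} - \frac{143188}{Y{\left(-682,68 \right)}} = - \frac{237326}{\sqrt{18250 + \left(-119784 - 93963\right) \left(-56507 - 4631\right)}} - \frac{143188}{2 - \frac{682}{68}} = - \frac{237326}{\sqrt{18250 - -13068064086}} - \frac{143188}{2 - \frac{341}{34}} = - \frac{237326}{\sqrt{18250 + 13068064086}} - \frac{143188}{2 - \frac{341}{34}} = - \frac{237326}{\sqrt{13068082336}} - \frac{143188}{- \frac{273}{34}} = - \frac{237326}{4 \sqrt{816755146}} - - \frac{4868392}{273} = - 237326 \frac{\sqrt{816755146}}{3267020584} + \frac{4868392}{273} = - \frac{118663 \sqrt{816755146}}{1633510292} + \frac{4868392}{273} = \frac{4868392}{273} - \frac{118663 \sqrt{816755146}}{1633510292}$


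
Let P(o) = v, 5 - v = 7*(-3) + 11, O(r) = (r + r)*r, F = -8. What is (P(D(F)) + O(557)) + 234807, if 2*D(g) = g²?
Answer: 855320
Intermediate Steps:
D(g) = g²/2
O(r) = 2*r² (O(r) = (2*r)*r = 2*r²)
v = 15 (v = 5 - (7*(-3) + 11) = 5 - (-21 + 11) = 5 - 1*(-10) = 5 + 10 = 15)
P(o) = 15
(P(D(F)) + O(557)) + 234807 = (15 + 2*557²) + 234807 = (15 + 2*310249) + 234807 = (15 + 620498) + 234807 = 620513 + 234807 = 855320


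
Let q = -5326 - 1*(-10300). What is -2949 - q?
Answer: -7923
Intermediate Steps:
q = 4974 (q = -5326 + 10300 = 4974)
-2949 - q = -2949 - 1*4974 = -2949 - 4974 = -7923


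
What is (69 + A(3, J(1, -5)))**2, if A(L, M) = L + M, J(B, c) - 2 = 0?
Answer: 5476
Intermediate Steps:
J(B, c) = 2 (J(B, c) = 2 + 0 = 2)
(69 + A(3, J(1, -5)))**2 = (69 + (3 + 2))**2 = (69 + 5)**2 = 74**2 = 5476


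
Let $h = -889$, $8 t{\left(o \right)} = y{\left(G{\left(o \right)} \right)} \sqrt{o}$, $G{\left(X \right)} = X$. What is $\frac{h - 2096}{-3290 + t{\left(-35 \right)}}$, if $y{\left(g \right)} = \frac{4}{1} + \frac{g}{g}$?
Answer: $\frac{1197184}{1319511} + \frac{1592 i \sqrt{35}}{9236577} \approx 0.90729 + 0.0010197 i$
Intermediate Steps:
$y{\left(g \right)} = 5$ ($y{\left(g \right)} = 4 \cdot 1 + 1 = 4 + 1 = 5$)
$t{\left(o \right)} = \frac{5 \sqrt{o}}{8}$
$\frac{h - 2096}{-3290 + t{\left(-35 \right)}} = \frac{-889 - 2096}{-3290 + \frac{5 \sqrt{-35}}{8}} = - \frac{2985}{-3290 + \frac{5 i \sqrt{35}}{8}}$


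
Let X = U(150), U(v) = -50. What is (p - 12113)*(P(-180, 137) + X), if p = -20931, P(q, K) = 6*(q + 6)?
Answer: 36150136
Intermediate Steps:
P(q, K) = 36 + 6*q (P(q, K) = 6*(6 + q) = 36 + 6*q)
X = -50
(p - 12113)*(P(-180, 137) + X) = (-20931 - 12113)*((36 + 6*(-180)) - 50) = -33044*((36 - 1080) - 50) = -33044*(-1044 - 50) = -33044*(-1094) = 36150136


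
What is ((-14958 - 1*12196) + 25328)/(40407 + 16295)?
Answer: -913/28351 ≈ -0.032203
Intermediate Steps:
((-14958 - 1*12196) + 25328)/(40407 + 16295) = ((-14958 - 12196) + 25328)/56702 = (-27154 + 25328)*(1/56702) = -1826*1/56702 = -913/28351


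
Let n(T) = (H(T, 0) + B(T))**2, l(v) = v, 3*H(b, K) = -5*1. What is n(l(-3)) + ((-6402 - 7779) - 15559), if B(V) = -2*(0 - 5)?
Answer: -267035/9 ≈ -29671.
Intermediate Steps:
H(b, K) = -5/3 (H(b, K) = (-5*1)/3 = (1/3)*(-5) = -5/3)
B(V) = 10 (B(V) = -2*(-5) = 10)
n(T) = 625/9 (n(T) = (-5/3 + 10)**2 = (25/3)**2 = 625/9)
n(l(-3)) + ((-6402 - 7779) - 15559) = 625/9 + ((-6402 - 7779) - 15559) = 625/9 + (-14181 - 15559) = 625/9 - 29740 = -267035/9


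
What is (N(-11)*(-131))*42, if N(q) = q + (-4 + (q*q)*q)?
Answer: 7405692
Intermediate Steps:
N(q) = -4 + q + q³ (N(q) = q + (-4 + q²*q) = q + (-4 + q³) = -4 + q + q³)
(N(-11)*(-131))*42 = ((-4 - 11 + (-11)³)*(-131))*42 = ((-4 - 11 - 1331)*(-131))*42 = -1346*(-131)*42 = 176326*42 = 7405692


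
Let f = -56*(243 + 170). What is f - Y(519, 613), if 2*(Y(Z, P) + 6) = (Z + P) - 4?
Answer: -23686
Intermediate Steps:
Y(Z, P) = -8 + P/2 + Z/2 (Y(Z, P) = -6 + ((Z + P) - 4)/2 = -6 + ((P + Z) - 4)/2 = -6 + (-4 + P + Z)/2 = -6 + (-2 + P/2 + Z/2) = -8 + P/2 + Z/2)
f = -23128 (f = -56*413 = -23128)
f - Y(519, 613) = -23128 - (-8 + (1/2)*613 + (1/2)*519) = -23128 - (-8 + 613/2 + 519/2) = -23128 - 1*558 = -23128 - 558 = -23686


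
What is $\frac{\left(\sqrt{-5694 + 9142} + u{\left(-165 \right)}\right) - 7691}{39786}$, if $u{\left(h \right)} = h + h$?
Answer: $- \frac{8021}{39786} + \frac{\sqrt{862}}{19893} \approx -0.20013$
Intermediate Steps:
$u{\left(h \right)} = 2 h$
$\frac{\left(\sqrt{-5694 + 9142} + u{\left(-165 \right)}\right) - 7691}{39786} = \frac{\left(\sqrt{-5694 + 9142} + 2 \left(-165\right)\right) - 7691}{39786} = \left(\left(\sqrt{3448} - 330\right) - 7691\right) \frac{1}{39786} = \left(\left(2 \sqrt{862} - 330\right) - 7691\right) \frac{1}{39786} = \left(\left(-330 + 2 \sqrt{862}\right) - 7691\right) \frac{1}{39786} = \left(-8021 + 2 \sqrt{862}\right) \frac{1}{39786} = - \frac{8021}{39786} + \frac{\sqrt{862}}{19893}$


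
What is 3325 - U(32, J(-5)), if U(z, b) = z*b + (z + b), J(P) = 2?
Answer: 3227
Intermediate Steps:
U(z, b) = b + z + b*z (U(z, b) = b*z + (b + z) = b + z + b*z)
3325 - U(32, J(-5)) = 3325 - (2 + 32 + 2*32) = 3325 - (2 + 32 + 64) = 3325 - 1*98 = 3325 - 98 = 3227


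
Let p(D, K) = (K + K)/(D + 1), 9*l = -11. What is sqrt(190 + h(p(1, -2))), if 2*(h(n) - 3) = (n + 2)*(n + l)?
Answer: sqrt(193) ≈ 13.892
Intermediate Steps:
l = -11/9 (l = (1/9)*(-11) = -11/9 ≈ -1.2222)
p(D, K) = 2*K/(1 + D) (p(D, K) = (2*K)/(1 + D) = 2*K/(1 + D))
h(n) = 3 + (2 + n)*(-11/9 + n)/2 (h(n) = 3 + ((n + 2)*(n - 11/9))/2 = 3 + ((2 + n)*(-11/9 + n))/2 = 3 + (2 + n)*(-11/9 + n)/2)
sqrt(190 + h(p(1, -2))) = sqrt(190 + (16/9 + (2*(-2)/(1 + 1))**2/2 + 7*(2*(-2)/(1 + 1))/18)) = sqrt(190 + (16/9 + (2*(-2)/2)**2/2 + 7*(2*(-2)/2)/18)) = sqrt(190 + (16/9 + (2*(-2)*(1/2))**2/2 + 7*(2*(-2)*(1/2))/18)) = sqrt(190 + (16/9 + (1/2)*(-2)**2 + (7/18)*(-2))) = sqrt(190 + (16/9 + (1/2)*4 - 7/9)) = sqrt(190 + (16/9 + 2 - 7/9)) = sqrt(190 + 3) = sqrt(193)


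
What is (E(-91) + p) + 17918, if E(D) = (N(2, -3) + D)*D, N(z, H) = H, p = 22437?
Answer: 48909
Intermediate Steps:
E(D) = D*(-3 + D) (E(D) = (-3 + D)*D = D*(-3 + D))
(E(-91) + p) + 17918 = (-91*(-3 - 91) + 22437) + 17918 = (-91*(-94) + 22437) + 17918 = (8554 + 22437) + 17918 = 30991 + 17918 = 48909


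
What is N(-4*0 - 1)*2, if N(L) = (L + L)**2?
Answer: 8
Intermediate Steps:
N(L) = 4*L**2 (N(L) = (2*L)**2 = 4*L**2)
N(-4*0 - 1)*2 = (4*(-4*0 - 1)**2)*2 = (4*(0 - 1)**2)*2 = (4*(-1)**2)*2 = (4*1)*2 = 4*2 = 8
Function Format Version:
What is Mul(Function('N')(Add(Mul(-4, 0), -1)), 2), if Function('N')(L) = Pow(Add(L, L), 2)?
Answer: 8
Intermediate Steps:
Function('N')(L) = Mul(4, Pow(L, 2)) (Function('N')(L) = Pow(Mul(2, L), 2) = Mul(4, Pow(L, 2)))
Mul(Function('N')(Add(Mul(-4, 0), -1)), 2) = Mul(Mul(4, Pow(Add(Mul(-4, 0), -1), 2)), 2) = Mul(Mul(4, Pow(Add(0, -1), 2)), 2) = Mul(Mul(4, Pow(-1, 2)), 2) = Mul(Mul(4, 1), 2) = Mul(4, 2) = 8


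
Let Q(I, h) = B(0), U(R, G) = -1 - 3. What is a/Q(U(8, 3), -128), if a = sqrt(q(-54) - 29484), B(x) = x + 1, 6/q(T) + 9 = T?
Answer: I*sqrt(13002486)/21 ≈ 171.71*I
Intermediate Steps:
q(T) = 6/(-9 + T)
U(R, G) = -4
B(x) = 1 + x
Q(I, h) = 1 (Q(I, h) = 1 + 0 = 1)
a = I*sqrt(13002486)/21 (a = sqrt(6/(-9 - 54) - 29484) = sqrt(6/(-63) - 29484) = sqrt(6*(-1/63) - 29484) = sqrt(-2/21 - 29484) = sqrt(-619166/21) = I*sqrt(13002486)/21 ≈ 171.71*I)
a/Q(U(8, 3), -128) = (I*sqrt(13002486)/21)/1 = (I*sqrt(13002486)/21)*1 = I*sqrt(13002486)/21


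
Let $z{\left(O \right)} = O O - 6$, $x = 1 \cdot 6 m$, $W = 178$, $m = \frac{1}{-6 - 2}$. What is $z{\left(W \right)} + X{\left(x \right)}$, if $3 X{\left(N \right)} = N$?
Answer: $\frac{126711}{4} \approx 31678.0$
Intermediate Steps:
$m = - \frac{1}{8}$ ($m = \frac{1}{-8} = - \frac{1}{8} \approx -0.125$)
$x = - \frac{3}{4}$ ($x = 1 \cdot 6 \left(- \frac{1}{8}\right) = 6 \left(- \frac{1}{8}\right) = - \frac{3}{4} \approx -0.75$)
$z{\left(O \right)} = -6 + O^{2}$ ($z{\left(O \right)} = O^{2} - 6 = -6 + O^{2}$)
$X{\left(N \right)} = \frac{N}{3}$
$z{\left(W \right)} + X{\left(x \right)} = \left(-6 + 178^{2}\right) + \frac{1}{3} \left(- \frac{3}{4}\right) = \left(-6 + 31684\right) - \frac{1}{4} = 31678 - \frac{1}{4} = \frac{126711}{4}$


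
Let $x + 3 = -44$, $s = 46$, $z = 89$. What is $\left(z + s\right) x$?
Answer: $-6345$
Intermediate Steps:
$x = -47$ ($x = -3 - 44 = -47$)
$\left(z + s\right) x = \left(89 + 46\right) \left(-47\right) = 135 \left(-47\right) = -6345$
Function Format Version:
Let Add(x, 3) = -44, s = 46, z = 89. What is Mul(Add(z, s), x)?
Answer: -6345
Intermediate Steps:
x = -47 (x = Add(-3, -44) = -47)
Mul(Add(z, s), x) = Mul(Add(89, 46), -47) = Mul(135, -47) = -6345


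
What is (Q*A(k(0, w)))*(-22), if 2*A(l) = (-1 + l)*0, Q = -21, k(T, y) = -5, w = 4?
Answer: 0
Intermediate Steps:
A(l) = 0 (A(l) = ((-1 + l)*0)/2 = (½)*0 = 0)
(Q*A(k(0, w)))*(-22) = -21*0*(-22) = 0*(-22) = 0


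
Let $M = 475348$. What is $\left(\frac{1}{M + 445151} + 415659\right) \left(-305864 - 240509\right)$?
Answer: $- \frac{209049791745535066}{920499} \approx -2.271 \cdot 10^{11}$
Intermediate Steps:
$\left(\frac{1}{M + 445151} + 415659\right) \left(-305864 - 240509\right) = \left(\frac{1}{475348 + 445151} + 415659\right) \left(-305864 - 240509\right) = \left(\frac{1}{920499} + 415659\right) \left(-546373\right) = \frac{382613693842}{920499} \left(-546373\right) = - \frac{209049791745535066}{920499}$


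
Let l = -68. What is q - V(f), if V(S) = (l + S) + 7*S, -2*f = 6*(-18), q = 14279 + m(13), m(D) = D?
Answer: 13928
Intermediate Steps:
q = 14292 (q = 14279 + 13 = 14292)
f = 54 (f = -3*(-18) = -1/2*(-108) = 54)
V(S) = -68 + 8*S (V(S) = (-68 + S) + 7*S = -68 + 8*S)
q - V(f) = 14292 - (-68 + 8*54) = 14292 - (-68 + 432) = 14292 - 1*364 = 14292 - 364 = 13928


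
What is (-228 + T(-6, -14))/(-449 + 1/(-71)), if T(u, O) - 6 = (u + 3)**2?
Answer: 15123/31880 ≈ 0.47437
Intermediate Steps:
T(u, O) = 6 + (3 + u)**2 (T(u, O) = 6 + (u + 3)**2 = 6 + (3 + u)**2)
(-228 + T(-6, -14))/(-449 + 1/(-71)) = (-228 + (6 + (3 - 6)**2))/(-449 + 1/(-71)) = (-228 + (6 + (-3)**2))/(-449 - 1/71) = (-228 + (6 + 9))/(-31880/71) = (-228 + 15)*(-71/31880) = -213*(-71/31880) = 15123/31880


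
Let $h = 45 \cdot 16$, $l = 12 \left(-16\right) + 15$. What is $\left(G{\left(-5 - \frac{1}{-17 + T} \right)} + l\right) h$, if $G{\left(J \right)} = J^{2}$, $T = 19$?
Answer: $-105660$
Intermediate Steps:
$l = -177$ ($l = -192 + 15 = -177$)
$h = 720$
$\left(G{\left(-5 - \frac{1}{-17 + T} \right)} + l\right) h = \left(\left(-5 - \frac{1}{-17 + 19}\right)^{2} - 177\right) 720 = \left(\left(-5 - \frac{1}{2}\right)^{2} - 177\right) 720 = \left(\left(- \frac{11}{2}\right)^{2} - 177\right) 720 = \left(\frac{121}{4} - 177\right) 720 = \left(- \frac{587}{4}\right) 720 = -105660$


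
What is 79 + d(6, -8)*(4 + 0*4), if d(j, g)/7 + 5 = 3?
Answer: 23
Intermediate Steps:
d(j, g) = -14 (d(j, g) = -35 + 7*3 = -35 + 21 = -14)
79 + d(6, -8)*(4 + 0*4) = 79 - 14*(4 + 0*4) = 79 - 14*(4 + 0) = 79 - 14*4 = 79 - 56 = 23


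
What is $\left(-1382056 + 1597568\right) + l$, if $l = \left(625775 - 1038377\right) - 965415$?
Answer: $-1162505$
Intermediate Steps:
$l = -1378017$ ($l = -412602 - 965415 = -1378017$)
$\left(-1382056 + 1597568\right) + l = \left(-1382056 + 1597568\right) - 1378017 = 215512 - 1378017 = -1162505$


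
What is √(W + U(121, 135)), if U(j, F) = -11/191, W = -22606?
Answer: I*√824691587/191 ≈ 150.35*I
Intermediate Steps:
U(j, F) = -11/191 (U(j, F) = -11*1/191 = -11/191)
√(W + U(121, 135)) = √(-22606 - 11/191) = √(-4317757/191) = I*√824691587/191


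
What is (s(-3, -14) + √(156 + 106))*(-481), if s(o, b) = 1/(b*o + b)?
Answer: -481/28 - 481*√262 ≈ -7802.8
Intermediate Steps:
s(o, b) = 1/(b + b*o)
(s(-3, -14) + √(156 + 106))*(-481) = (1/((-14)*(1 - 3)) + √(156 + 106))*(-481) = (-1/14/(-2) + √262)*(-481) = (-1/14*(-½) + √262)*(-481) = (1/28 + √262)*(-481) = -481/28 - 481*√262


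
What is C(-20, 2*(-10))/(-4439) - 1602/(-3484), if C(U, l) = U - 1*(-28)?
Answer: 3541703/7732738 ≈ 0.45801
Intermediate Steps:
C(U, l) = 28 + U (C(U, l) = U + 28 = 28 + U)
C(-20, 2*(-10))/(-4439) - 1602/(-3484) = (28 - 20)/(-4439) - 1602/(-3484) = 8*(-1/4439) - 1602*(-1/3484) = -8/4439 + 801/1742 = 3541703/7732738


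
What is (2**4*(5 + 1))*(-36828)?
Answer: -3535488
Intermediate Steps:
(2**4*(5 + 1))*(-36828) = (16*6)*(-36828) = 96*(-36828) = -3535488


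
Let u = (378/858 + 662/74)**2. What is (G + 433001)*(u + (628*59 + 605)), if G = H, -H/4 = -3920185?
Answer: 17026781262039915933/27994681 ≈ 6.0821e+11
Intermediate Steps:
H = 15680740 (H = -4*(-3920185) = 15680740)
G = 15680740
u = 2466512896/27994681 (u = (378*(1/858) + 662*(1/74))**2 = (63/143 + 331/37)**2 = (49664/5291)**2 = 2466512896/27994681 ≈ 88.106)
(G + 433001)*(u + (628*59 + 605)) = (15680740 + 433001)*(2466512896/27994681 + (628*59 + 605)) = 16113741*(2466512896/27994681 + (37052 + 605)) = 16113741*(2466512896/27994681 + 37657) = 16113741*(1056662215313/27994681) = 17026781262039915933/27994681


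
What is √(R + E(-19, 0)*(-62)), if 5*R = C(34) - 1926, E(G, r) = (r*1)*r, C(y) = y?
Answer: 2*I*√2365/5 ≈ 19.453*I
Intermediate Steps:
E(G, r) = r² (E(G, r) = r*r = r²)
R = -1892/5 (R = (34 - 1926)/5 = (⅕)*(-1892) = -1892/5 ≈ -378.40)
√(R + E(-19, 0)*(-62)) = √(-1892/5 + 0²*(-62)) = √(-1892/5 + 0*(-62)) = √(-1892/5 + 0) = √(-1892/5) = 2*I*√2365/5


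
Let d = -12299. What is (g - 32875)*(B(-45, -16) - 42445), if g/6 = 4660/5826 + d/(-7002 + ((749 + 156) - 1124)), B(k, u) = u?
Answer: 3261015419368717/2337197 ≈ 1.3953e+9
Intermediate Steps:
g = 35101278/2337197 (g = 6*(4660/5826 - 12299/(-7002 + ((749 + 156) - 1124))) = 6*(4660*(1/5826) - 12299/(-7002 + (905 - 1124))) = 6*(2330/2913 - 12299/(-7002 - 219)) = 6*(2330/2913 - 12299/(-7221)) = 6*(2330/2913 - 12299*(-1/7221)) = 6*(2330/2913 + 12299/7221) = 6*(5850213/2337197) = 35101278/2337197 ≈ 15.019)
(g - 32875)*(B(-45, -16) - 42445) = (35101278/2337197 - 32875)*(-16 - 42445) = -76800250097/2337197*(-42461) = 3261015419368717/2337197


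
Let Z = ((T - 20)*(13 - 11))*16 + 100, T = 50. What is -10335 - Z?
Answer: -11395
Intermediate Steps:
Z = 1060 (Z = ((50 - 20)*(13 - 11))*16 + 100 = (30*2)*16 + 100 = 60*16 + 100 = 960 + 100 = 1060)
-10335 - Z = -10335 - 1*1060 = -10335 - 1060 = -11395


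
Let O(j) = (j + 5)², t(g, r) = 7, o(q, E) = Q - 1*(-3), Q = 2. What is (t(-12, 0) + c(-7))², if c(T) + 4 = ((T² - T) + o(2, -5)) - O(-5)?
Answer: 4096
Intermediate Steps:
o(q, E) = 5 (o(q, E) = 2 - 1*(-3) = 2 + 3 = 5)
O(j) = (5 + j)²
c(T) = 1 + T² - T (c(T) = -4 + (((T² - T) + 5) - (5 - 5)²) = -4 + ((5 + T² - T) - 1*0²) = -4 + ((5 + T² - T) - 1*0) = -4 + ((5 + T² - T) + 0) = -4 + (5 + T² - T) = 1 + T² - T)
(t(-12, 0) + c(-7))² = (7 + (1 + (-7)² - 1*(-7)))² = (7 + (1 + 49 + 7))² = (7 + 57)² = 64² = 4096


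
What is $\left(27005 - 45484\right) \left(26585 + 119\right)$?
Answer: $-493463216$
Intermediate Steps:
$\left(27005 - 45484\right) \left(26585 + 119\right) = \left(-18479\right) 26704 = -493463216$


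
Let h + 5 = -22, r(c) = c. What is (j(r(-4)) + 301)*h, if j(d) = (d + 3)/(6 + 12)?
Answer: -16251/2 ≈ -8125.5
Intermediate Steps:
h = -27 (h = -5 - 22 = -27)
j(d) = ⅙ + d/18 (j(d) = (3 + d)/18 = (3 + d)*(1/18) = ⅙ + d/18)
(j(r(-4)) + 301)*h = ((⅙ + (1/18)*(-4)) + 301)*(-27) = ((⅙ - 2/9) + 301)*(-27) = (-1/18 + 301)*(-27) = (5417/18)*(-27) = -16251/2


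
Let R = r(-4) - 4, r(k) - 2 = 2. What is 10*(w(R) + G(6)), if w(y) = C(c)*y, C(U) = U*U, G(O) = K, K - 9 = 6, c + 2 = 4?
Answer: 150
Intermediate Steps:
c = 2 (c = -2 + 4 = 2)
r(k) = 4 (r(k) = 2 + 2 = 4)
K = 15 (K = 9 + 6 = 15)
G(O) = 15
R = 0 (R = 4 - 4 = 0)
C(U) = U**2
w(y) = 4*y (w(y) = 2**2*y = 4*y)
10*(w(R) + G(6)) = 10*(4*0 + 15) = 10*(0 + 15) = 10*15 = 150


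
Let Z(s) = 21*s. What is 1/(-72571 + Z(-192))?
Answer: -1/76603 ≈ -1.3054e-5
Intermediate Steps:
1/(-72571 + Z(-192)) = 1/(-72571 + 21*(-192)) = 1/(-72571 - 4032) = 1/(-76603) = -1/76603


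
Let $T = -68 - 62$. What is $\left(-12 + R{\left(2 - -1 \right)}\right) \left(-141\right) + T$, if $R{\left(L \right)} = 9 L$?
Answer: $-2245$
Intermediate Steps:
$T = -130$ ($T = -68 - 62 = -130$)
$\left(-12 + R{\left(2 - -1 \right)}\right) \left(-141\right) + T = \left(-12 + 9 \left(2 - -1\right)\right) \left(-141\right) - 130 = \left(-12 + 9 \left(2 + 1\right)\right) \left(-141\right) - 130 = \left(-12 + 9 \cdot 3\right) \left(-141\right) - 130 = \left(-12 + 27\right) \left(-141\right) - 130 = 15 \left(-141\right) - 130 = -2115 - 130 = -2245$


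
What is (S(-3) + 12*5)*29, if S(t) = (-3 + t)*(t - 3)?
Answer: 2784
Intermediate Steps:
S(t) = (-3 + t)**2 (S(t) = (-3 + t)*(-3 + t) = (-3 + t)**2)
(S(-3) + 12*5)*29 = ((-3 - 3)**2 + 12*5)*29 = ((-6)**2 + 60)*29 = (36 + 60)*29 = 96*29 = 2784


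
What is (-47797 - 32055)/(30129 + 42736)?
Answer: -79852/72865 ≈ -1.0959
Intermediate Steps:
(-47797 - 32055)/(30129 + 42736) = -79852/72865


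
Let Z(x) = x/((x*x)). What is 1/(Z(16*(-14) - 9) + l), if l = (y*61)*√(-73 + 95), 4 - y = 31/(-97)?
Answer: 2192297/780229270272789 + 134594537447*√22/780229270272789 ≈ 0.00080913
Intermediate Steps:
y = 419/97 (y = 4 - 31/(-97) = 4 - 31*(-1)/97 = 4 - 1*(-31/97) = 4 + 31/97 = 419/97 ≈ 4.3196)
Z(x) = 1/x (Z(x) = x/(x²) = x/x² = 1/x)
l = 25559*√22/97 (l = ((419/97)*61)*√(-73 + 95) = 25559*√22/97 ≈ 1235.9)
1/(Z(16*(-14) - 9) + l) = 1/(1/(16*(-14) - 9) + 25559*√22/97) = 1/(1/(-224 - 9) + 25559*√22/97) = 1/(1/(-233) + 25559*√22/97) = 1/(-1/233 + 25559*√22/97)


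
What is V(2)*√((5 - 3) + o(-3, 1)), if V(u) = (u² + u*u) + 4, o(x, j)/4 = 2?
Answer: 12*√10 ≈ 37.947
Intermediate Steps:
o(x, j) = 8 (o(x, j) = 4*2 = 8)
V(u) = 4 + 2*u² (V(u) = (u² + u²) + 4 = 2*u² + 4 = 4 + 2*u²)
V(2)*√((5 - 3) + o(-3, 1)) = (4 + 2*2²)*√((5 - 3) + 8) = (4 + 2*4)*√(2 + 8) = (4 + 8)*√10 = 12*√10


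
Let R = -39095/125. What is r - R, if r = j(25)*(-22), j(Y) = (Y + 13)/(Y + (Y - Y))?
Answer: 6983/25 ≈ 279.32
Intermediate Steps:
j(Y) = (13 + Y)/Y (j(Y) = (13 + Y)/(Y + 0) = (13 + Y)/Y)
r = -836/25 (r = ((13 + 25)/25)*(-22) = ((1/25)*38)*(-22) = (38/25)*(-22) = -836/25 ≈ -33.440)
R = -7819/25 (R = -39095*1/125 = -7819/25 ≈ -312.76)
r - R = -836/25 - 1*(-7819/25) = -836/25 + 7819/25 = 6983/25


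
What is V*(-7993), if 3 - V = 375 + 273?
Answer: 5155485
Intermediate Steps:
V = -645 (V = 3 - (375 + 273) = 3 - 1*648 = 3 - 648 = -645)
V*(-7993) = -645*(-7993) = 5155485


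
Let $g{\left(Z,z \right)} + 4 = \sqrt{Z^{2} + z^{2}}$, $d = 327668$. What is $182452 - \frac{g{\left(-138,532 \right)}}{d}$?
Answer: $\frac{14945920485}{81917} - \frac{\sqrt{75517}}{163834} \approx 1.8245 \cdot 10^{5}$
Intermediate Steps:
$g{\left(Z,z \right)} = -4 + \sqrt{Z^{2} + z^{2}}$
$182452 - \frac{g{\left(-138,532 \right)}}{d} = 182452 - \frac{-4 + \sqrt{\left(-138\right)^{2} + 532^{2}}}{327668} = 182452 - \left(-4 + \sqrt{19044 + 283024}\right) \frac{1}{327668} = 182452 - \left(-4 + \sqrt{302068}\right) \frac{1}{327668} = 182452 - \left(-4 + 2 \sqrt{75517}\right) \frac{1}{327668} = 182452 - \left(- \frac{1}{81917} + \frac{\sqrt{75517}}{163834}\right) = 182452 + \left(\frac{1}{81917} - \frac{\sqrt{75517}}{163834}\right) = \frac{14945920485}{81917} - \frac{\sqrt{75517}}{163834}$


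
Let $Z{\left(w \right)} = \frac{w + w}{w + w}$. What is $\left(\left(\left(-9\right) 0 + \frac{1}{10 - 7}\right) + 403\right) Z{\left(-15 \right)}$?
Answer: $\frac{1210}{3} \approx 403.33$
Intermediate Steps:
$Z{\left(w \right)} = 1$ ($Z{\left(w \right)} = \frac{2 w}{2 w} = 2 w \frac{1}{2 w} = 1$)
$\left(\left(\left(-9\right) 0 + \frac{1}{10 - 7}\right) + 403\right) Z{\left(-15 \right)} = \left(\left(\left(-9\right) 0 + \frac{1}{10 - 7}\right) + 403\right) 1 = \left(\left(0 + \frac{1}{3}\right) + 403\right) 1 = \left(\frac{1}{3} + 403\right) 1 = \frac{1210}{3} \cdot 1 = \frac{1210}{3}$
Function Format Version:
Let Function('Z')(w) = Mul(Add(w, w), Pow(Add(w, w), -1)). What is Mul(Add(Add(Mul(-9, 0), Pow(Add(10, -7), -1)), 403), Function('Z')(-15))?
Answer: Rational(1210, 3) ≈ 403.33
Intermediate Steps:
Function('Z')(w) = 1 (Function('Z')(w) = Mul(Mul(2, w), Pow(Mul(2, w), -1)) = Mul(Mul(2, w), Mul(Rational(1, 2), Pow(w, -1))) = 1)
Mul(Add(Add(Mul(-9, 0), Pow(Add(10, -7), -1)), 403), Function('Z')(-15)) = Mul(Add(Add(Mul(-9, 0), Pow(Add(10, -7), -1)), 403), 1) = Mul(Add(Add(0, Pow(3, -1)), 403), 1) = Mul(Add(Add(0, Rational(1, 3)), 403), 1) = Mul(Add(Rational(1, 3), 403), 1) = Mul(Rational(1210, 3), 1) = Rational(1210, 3)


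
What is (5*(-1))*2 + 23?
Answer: 13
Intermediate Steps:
(5*(-1))*2 + 23 = -5*2 + 23 = -10 + 23 = 13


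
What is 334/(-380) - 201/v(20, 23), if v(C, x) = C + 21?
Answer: -45037/7790 ≈ -5.7814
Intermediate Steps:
v(C, x) = 21 + C
334/(-380) - 201/v(20, 23) = 334/(-380) - 201/(21 + 20) = 334*(-1/380) - 201/41 = -167/190 - 201*1/41 = -167/190 - 201/41 = -45037/7790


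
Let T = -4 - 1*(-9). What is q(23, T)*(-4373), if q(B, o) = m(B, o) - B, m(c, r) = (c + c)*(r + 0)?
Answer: -905211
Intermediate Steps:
T = 5 (T = -4 + 9 = 5)
m(c, r) = 2*c*r (m(c, r) = (2*c)*r = 2*c*r)
q(B, o) = -B + 2*B*o (q(B, o) = 2*B*o - B = -B + 2*B*o)
q(23, T)*(-4373) = (23*(-1 + 2*5))*(-4373) = (23*(-1 + 10))*(-4373) = (23*9)*(-4373) = 207*(-4373) = -905211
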